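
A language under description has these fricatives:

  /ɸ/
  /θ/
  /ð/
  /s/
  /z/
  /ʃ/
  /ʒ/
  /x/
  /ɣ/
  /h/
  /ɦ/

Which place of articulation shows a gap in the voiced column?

place of articulation  voiceless  voiced  
bilabial          ɸ         —       
dental            θ         ð       
alveolar          s         z       
postalveolar      ʃ         ʒ       
velar             x         ɣ       
glottal           h         ɦ       
Every place of articulation has a voiced member except bilabial, where /β/ would be expected.

bilabial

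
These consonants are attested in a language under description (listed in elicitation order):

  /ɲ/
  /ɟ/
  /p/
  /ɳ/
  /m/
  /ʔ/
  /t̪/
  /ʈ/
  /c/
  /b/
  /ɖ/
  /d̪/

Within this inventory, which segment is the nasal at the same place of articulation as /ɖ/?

/ɖ/ is a voiced retroflex stop.
The nasal at the same place is a retroflex nasal — in this inventory, /ɳ/.

/ɳ/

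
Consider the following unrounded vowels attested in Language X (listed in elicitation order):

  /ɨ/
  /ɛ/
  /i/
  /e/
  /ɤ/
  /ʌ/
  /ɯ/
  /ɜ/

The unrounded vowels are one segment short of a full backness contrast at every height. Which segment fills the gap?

/ɘ/

Front: /i/ (high), /e/ (high-mid), /ɛ/ (low-mid).
Central: /ɨ/ (high), /ɜ/ (low-mid).
Back: /ɯ/ (high), /ɤ/ (high-mid), /ʌ/ (low-mid).
The high-mid row has no central member, so the gap is the high-mid central unrounded vowel /ɘ/.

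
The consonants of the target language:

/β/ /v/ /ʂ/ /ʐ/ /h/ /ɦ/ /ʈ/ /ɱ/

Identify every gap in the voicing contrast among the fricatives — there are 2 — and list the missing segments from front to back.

place of articulation  voiceless  voiced  
bilabial          —         β       
labiodental       —         v       
retroflex         ʂ         ʐ       
glottal           h         ɦ       
Gaps, from front to back: bilabial lacks voiceless (/ɸ/); labiodental lacks voiceless (/f/).

/ɸ/, /f/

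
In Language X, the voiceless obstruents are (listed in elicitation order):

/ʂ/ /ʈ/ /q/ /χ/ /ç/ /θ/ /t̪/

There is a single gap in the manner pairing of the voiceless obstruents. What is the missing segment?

dental: stop /t̪/, fricative /θ/.
retroflex: stop /ʈ/, fricative /ʂ/.
palatal: stop —, fricative /ç/.
uvular: stop /q/, fricative /χ/.
The palatal row has no stop member, so the gap is the palatal stop /c/.

/c/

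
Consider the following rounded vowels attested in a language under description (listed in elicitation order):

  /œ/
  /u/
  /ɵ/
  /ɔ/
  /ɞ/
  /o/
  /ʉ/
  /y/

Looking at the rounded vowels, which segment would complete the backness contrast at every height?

height            front     central   back    
high              y         ʉ         u       
high-mid          —         ɵ         o       
low-mid           œ         ɞ         ɔ       
The high-mid row has no front member, so the gap is the high-mid front rounded vowel /ø/.

/ø/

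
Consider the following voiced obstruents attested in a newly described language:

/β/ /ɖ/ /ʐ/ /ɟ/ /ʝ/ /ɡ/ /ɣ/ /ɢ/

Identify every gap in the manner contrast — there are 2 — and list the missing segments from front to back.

place of articulation  stop      fricative
bilabial          —         β       
retroflex         ɖ         ʐ       
palatal           ɟ         ʝ       
velar             ɡ         ɣ       
uvular            ɢ         —       
Gaps, from front to back: bilabial lacks stop (/b/); uvular lacks fricative (/ʁ/).

/b/, /ʁ/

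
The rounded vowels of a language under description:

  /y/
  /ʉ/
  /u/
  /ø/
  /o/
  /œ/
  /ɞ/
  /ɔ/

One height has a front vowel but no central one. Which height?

Front: /y/ (high), /ø/ (high-mid), /œ/ (low-mid).
Central: /ʉ/ (high), /ɞ/ (low-mid).
Back: /u/ (high), /o/ (high-mid), /ɔ/ (low-mid).
Every height has a central member except high-mid, where /ɵ/ would be expected.

high-mid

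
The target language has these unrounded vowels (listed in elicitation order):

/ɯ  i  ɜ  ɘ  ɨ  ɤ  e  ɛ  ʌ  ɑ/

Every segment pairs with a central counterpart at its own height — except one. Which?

High: /i/ ~ /ɨ/ ~ /ɯ/
High-mid: /e/ ~ /ɘ/ ~ /ɤ/
Low-mid: /ɛ/ ~ /ɜ/ ~ /ʌ/
Low: only /ɑ/ (back); no central partner.
So /ɑ/ is the unpaired segment.

/ɑ/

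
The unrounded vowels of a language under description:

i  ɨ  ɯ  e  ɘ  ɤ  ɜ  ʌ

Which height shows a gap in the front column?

high: front /i/, central /ɨ/, back /ɯ/.
high-mid: front /e/, central /ɘ/, back /ɤ/.
low-mid: front —, central /ɜ/, back /ʌ/.
Every height has a front member except low-mid, where /ɛ/ would be expected.

low-mid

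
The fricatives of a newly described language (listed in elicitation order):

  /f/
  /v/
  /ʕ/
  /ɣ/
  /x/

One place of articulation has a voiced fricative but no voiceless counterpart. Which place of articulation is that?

Voiceless: /f/ (labiodental), /x/ (velar).
Voiced: /v/ (labiodental), /ɣ/ (velar), /ʕ/ (pharyngeal).
Every place of articulation has a voiceless member except pharyngeal, where /ħ/ would be expected.

pharyngeal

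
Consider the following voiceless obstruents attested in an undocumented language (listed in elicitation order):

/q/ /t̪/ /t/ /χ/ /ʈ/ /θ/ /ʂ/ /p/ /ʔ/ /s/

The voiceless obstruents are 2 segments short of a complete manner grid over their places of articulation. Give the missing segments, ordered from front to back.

place of articulation  stop      fricative
bilabial          p         —       
dental            t̪        θ       
alveolar          t         s       
retroflex         ʈ         ʂ       
uvular            q         χ       
glottal           ʔ         —       
Gaps, from front to back: bilabial lacks fricative (/ɸ/); glottal lacks fricative (/h/).

/ɸ/, /h/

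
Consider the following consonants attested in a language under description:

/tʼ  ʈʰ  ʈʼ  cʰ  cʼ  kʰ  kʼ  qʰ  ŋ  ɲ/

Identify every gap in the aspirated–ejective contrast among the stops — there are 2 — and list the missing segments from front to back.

/tʰ/, /qʼ/

Aspirated: /ʈʰ/ (retroflex), /cʰ/ (palatal), /kʰ/ (velar), /qʰ/ (uvular).
Ejective: /tʼ/ (alveolar), /ʈʼ/ (retroflex), /cʼ/ (palatal), /kʼ/ (velar).
Gaps, from front to back: alveolar lacks aspirated (/tʰ/); uvular lacks ejective (/qʼ/).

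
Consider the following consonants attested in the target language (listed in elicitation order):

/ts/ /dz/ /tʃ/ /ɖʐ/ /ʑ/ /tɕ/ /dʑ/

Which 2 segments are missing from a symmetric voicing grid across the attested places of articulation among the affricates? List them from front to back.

/dʒ/, /ʈʂ/

alveolar: voiceless /ts/, voiced /dz/.
postalveolar: voiceless /tʃ/, voiced —.
retroflex: voiceless —, voiced /ɖʐ/.
alveolo-palatal: voiceless /tɕ/, voiced /dʑ/.
Gaps, from front to back: postalveolar lacks voiced (/dʒ/); retroflex lacks voiceless (/ʈʂ/).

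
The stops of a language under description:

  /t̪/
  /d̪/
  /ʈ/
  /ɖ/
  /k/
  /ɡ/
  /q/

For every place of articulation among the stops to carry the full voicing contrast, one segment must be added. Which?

/ɢ/

dental: voiceless /t̪/, voiced /d̪/.
retroflex: voiceless /ʈ/, voiced /ɖ/.
velar: voiceless /k/, voiced /ɡ/.
uvular: voiceless /q/, voiced —.
The uvular row has no voiced member, so the gap is the voiced uvular stop /ɢ/.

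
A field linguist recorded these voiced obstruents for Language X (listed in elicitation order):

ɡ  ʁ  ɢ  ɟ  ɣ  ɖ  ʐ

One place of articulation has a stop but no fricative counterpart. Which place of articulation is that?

Stop: /ɖ/ (retroflex), /ɟ/ (palatal), /ɡ/ (velar), /ɢ/ (uvular).
Fricative: /ʐ/ (retroflex), /ɣ/ (velar), /ʁ/ (uvular).
Every place of articulation has a fricative member except palatal, where /ʝ/ would be expected.

palatal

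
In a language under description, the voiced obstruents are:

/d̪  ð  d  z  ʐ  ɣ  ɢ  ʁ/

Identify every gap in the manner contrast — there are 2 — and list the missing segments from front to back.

place of articulation  stop      fricative
dental            d̪        ð       
alveolar          d         z       
retroflex         —         ʐ       
velar             —         ɣ       
uvular            ɢ         ʁ       
Gaps, from front to back: retroflex lacks stop (/ɖ/); velar lacks stop (/ɡ/).

/ɖ/, /ɡ/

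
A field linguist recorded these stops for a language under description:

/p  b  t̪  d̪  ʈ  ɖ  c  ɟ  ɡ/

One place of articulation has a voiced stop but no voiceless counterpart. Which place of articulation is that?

place of articulation  voiceless  voiced  
bilabial          p         b       
dental            t̪        d̪      
retroflex         ʈ         ɖ       
palatal           c         ɟ       
velar             —         ɡ       
Every place of articulation has a voiceless member except velar, where /k/ would be expected.

velar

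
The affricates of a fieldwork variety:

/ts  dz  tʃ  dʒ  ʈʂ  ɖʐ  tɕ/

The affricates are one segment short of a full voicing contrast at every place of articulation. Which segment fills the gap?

/dʑ/

Voiceless: /ts/ (alveolar), /tʃ/ (postalveolar), /ʈʂ/ (retroflex), /tɕ/ (alveolo-palatal).
Voiced: /dz/ (alveolar), /dʒ/ (postalveolar), /ɖʐ/ (retroflex).
The alveolo-palatal row has no voiced member, so the gap is the voiced alveolo-palatal affricate /dʑ/.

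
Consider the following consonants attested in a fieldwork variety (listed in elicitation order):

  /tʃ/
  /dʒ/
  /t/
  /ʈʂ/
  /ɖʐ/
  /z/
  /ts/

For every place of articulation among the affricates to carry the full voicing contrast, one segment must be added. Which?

place of articulation  voiceless  voiced  
alveolar          ts        —       
postalveolar      tʃ        dʒ      
retroflex         ʈʂ        ɖʐ      
The alveolar row has no voiced member, so the gap is the voiced alveolar affricate /dz/.

/dz/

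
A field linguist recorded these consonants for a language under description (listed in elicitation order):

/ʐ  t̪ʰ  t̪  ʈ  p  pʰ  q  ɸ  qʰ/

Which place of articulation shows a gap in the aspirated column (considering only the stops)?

place of articulation  plain     aspirated
bilabial          p         pʰ      
dental            t̪        t̪ʰ     
retroflex         ʈ         —       
uvular            q         qʰ      
Every place of articulation has an aspirated member except retroflex, where /ʈʰ/ would be expected.

retroflex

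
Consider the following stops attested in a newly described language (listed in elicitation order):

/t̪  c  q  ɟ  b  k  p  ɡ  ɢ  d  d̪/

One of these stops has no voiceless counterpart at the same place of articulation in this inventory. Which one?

Bilabial: /p/ ~ /b/
Dental: /t̪/ ~ /d̪/
Palatal: /c/ ~ /ɟ/
Velar: /k/ ~ /ɡ/
Uvular: /q/ ~ /ɢ/
Alveolar: only /d/ (voiced); no voiceless partner.
So /d/ is the unpaired segment.

/d/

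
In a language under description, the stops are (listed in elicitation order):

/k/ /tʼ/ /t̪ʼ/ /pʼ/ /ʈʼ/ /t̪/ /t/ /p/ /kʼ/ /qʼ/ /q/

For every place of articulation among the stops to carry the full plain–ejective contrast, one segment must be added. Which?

bilabial: plain /p/, ejective /pʼ/.
dental: plain /t̪/, ejective /t̪ʼ/.
alveolar: plain /t/, ejective /tʼ/.
retroflex: plain —, ejective /ʈʼ/.
velar: plain /k/, ejective /kʼ/.
uvular: plain /q/, ejective /qʼ/.
The retroflex row has no plain member, so the gap is the plain retroflex stop /ʈ/.

/ʈ/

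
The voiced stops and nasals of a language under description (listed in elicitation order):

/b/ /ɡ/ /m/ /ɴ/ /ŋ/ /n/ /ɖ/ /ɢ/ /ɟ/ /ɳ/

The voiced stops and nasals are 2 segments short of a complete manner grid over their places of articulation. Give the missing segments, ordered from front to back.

/d/, /ɲ/

bilabial: oral stop /b/, nasal /m/.
alveolar: oral stop —, nasal /n/.
retroflex: oral stop /ɖ/, nasal /ɳ/.
palatal: oral stop /ɟ/, nasal —.
velar: oral stop /ɡ/, nasal /ŋ/.
uvular: oral stop /ɢ/, nasal /ɴ/.
Gaps, from front to back: alveolar lacks oral stop (/d/); palatal lacks nasal (/ɲ/).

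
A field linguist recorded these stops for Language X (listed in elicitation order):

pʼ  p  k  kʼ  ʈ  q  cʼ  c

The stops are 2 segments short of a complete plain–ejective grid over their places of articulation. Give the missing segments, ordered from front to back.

/ʈʼ/, /qʼ/

Plain: /p/ (bilabial), /ʈ/ (retroflex), /c/ (palatal), /k/ (velar), /q/ (uvular).
Ejective: /pʼ/ (bilabial), /cʼ/ (palatal), /kʼ/ (velar).
Gaps, from front to back: retroflex lacks ejective (/ʈʼ/); uvular lacks ejective (/qʼ/).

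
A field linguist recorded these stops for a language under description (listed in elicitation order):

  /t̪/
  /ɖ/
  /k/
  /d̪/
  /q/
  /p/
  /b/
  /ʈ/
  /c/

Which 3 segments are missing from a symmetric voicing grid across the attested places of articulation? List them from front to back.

/ɟ/, /ɡ/, /ɢ/

place of articulation  voiceless  voiced  
bilabial          p         b       
dental            t̪        d̪      
retroflex         ʈ         ɖ       
palatal           c         —       
velar             k         —       
uvular            q         —       
Gaps, from front to back: palatal lacks voiced (/ɟ/); velar lacks voiced (/ɡ/); uvular lacks voiced (/ɢ/).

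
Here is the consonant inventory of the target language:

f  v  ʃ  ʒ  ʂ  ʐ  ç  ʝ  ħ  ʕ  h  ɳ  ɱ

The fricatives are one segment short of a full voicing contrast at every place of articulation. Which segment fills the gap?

/ɦ/

Voiceless: /f/ (labiodental), /ʃ/ (postalveolar), /ʂ/ (retroflex), /ç/ (palatal), /ħ/ (pharyngeal), /h/ (glottal).
Voiced: /v/ (labiodental), /ʒ/ (postalveolar), /ʐ/ (retroflex), /ʝ/ (palatal), /ʕ/ (pharyngeal).
The glottal row has no voiced member, so the gap is the voiced glottal fricative /ɦ/.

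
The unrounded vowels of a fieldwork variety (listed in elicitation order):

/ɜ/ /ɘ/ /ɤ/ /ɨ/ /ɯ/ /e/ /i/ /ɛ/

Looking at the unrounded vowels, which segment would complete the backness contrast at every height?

Front: /i/ (high), /e/ (high-mid), /ɛ/ (low-mid).
Central: /ɨ/ (high), /ɘ/ (high-mid), /ɜ/ (low-mid).
Back: /ɯ/ (high), /ɤ/ (high-mid).
The low-mid row has no back member, so the gap is the low-mid back unrounded vowel /ʌ/.

/ʌ/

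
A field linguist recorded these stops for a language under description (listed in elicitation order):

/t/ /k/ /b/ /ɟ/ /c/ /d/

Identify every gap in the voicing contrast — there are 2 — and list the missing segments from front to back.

Voiceless: /t/ (alveolar), /c/ (palatal), /k/ (velar).
Voiced: /b/ (bilabial), /d/ (alveolar), /ɟ/ (palatal).
Gaps, from front to back: bilabial lacks voiceless (/p/); velar lacks voiced (/ɡ/).

/p/, /ɡ/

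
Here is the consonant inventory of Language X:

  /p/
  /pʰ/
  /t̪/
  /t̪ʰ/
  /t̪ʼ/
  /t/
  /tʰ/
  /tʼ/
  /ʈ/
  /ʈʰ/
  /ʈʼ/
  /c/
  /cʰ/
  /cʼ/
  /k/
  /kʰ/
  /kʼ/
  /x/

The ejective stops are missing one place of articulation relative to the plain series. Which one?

bilabial

place of articulation  plain     aspirated  ejective
bilabial          p         pʰ        —       
dental            t̪        t̪ʰ       t̪ʼ     
alveolar          t         tʰ        tʼ      
retroflex         ʈ         ʈʰ        ʈʼ      
palatal           c         cʰ        cʼ      
velar             k         kʰ        kʼ      
Every place of articulation has an ejective member except bilabial, where /pʼ/ would be expected.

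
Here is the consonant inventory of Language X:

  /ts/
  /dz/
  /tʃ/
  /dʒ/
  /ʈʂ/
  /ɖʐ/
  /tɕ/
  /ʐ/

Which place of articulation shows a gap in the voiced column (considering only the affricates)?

alveolo-palatal

Voiceless: /ts/ (alveolar), /tʃ/ (postalveolar), /ʈʂ/ (retroflex), /tɕ/ (alveolo-palatal).
Voiced: /dz/ (alveolar), /dʒ/ (postalveolar), /ɖʐ/ (retroflex).
Every place of articulation has a voiced member except alveolo-palatal, where /dʑ/ would be expected.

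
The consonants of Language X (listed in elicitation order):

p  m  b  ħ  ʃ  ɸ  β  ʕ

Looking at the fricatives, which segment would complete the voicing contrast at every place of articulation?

/ʒ/

bilabial: voiceless /ɸ/, voiced /β/.
postalveolar: voiceless /ʃ/, voiced —.
pharyngeal: voiceless /ħ/, voiced /ʕ/.
The postalveolar row has no voiced member, so the gap is the voiced postalveolar fricative /ʒ/.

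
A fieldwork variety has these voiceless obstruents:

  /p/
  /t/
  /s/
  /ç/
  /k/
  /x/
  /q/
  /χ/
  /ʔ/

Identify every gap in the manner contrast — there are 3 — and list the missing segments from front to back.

bilabial: stop /p/, fricative —.
alveolar: stop /t/, fricative /s/.
palatal: stop —, fricative /ç/.
velar: stop /k/, fricative /x/.
uvular: stop /q/, fricative /χ/.
glottal: stop /ʔ/, fricative —.
Gaps, from front to back: bilabial lacks fricative (/ɸ/); palatal lacks stop (/c/); glottal lacks fricative (/h/).

/ɸ/, /c/, /h/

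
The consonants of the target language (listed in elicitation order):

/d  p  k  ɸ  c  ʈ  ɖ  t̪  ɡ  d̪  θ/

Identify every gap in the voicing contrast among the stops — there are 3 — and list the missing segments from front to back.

/b/, /t/, /ɟ/

bilabial: voiceless /p/, voiced —.
dental: voiceless /t̪/, voiced /d̪/.
alveolar: voiceless —, voiced /d/.
retroflex: voiceless /ʈ/, voiced /ɖ/.
palatal: voiceless /c/, voiced —.
velar: voiceless /k/, voiced /ɡ/.
Gaps, from front to back: bilabial lacks voiced (/b/); alveolar lacks voiceless (/t/); palatal lacks voiced (/ɟ/).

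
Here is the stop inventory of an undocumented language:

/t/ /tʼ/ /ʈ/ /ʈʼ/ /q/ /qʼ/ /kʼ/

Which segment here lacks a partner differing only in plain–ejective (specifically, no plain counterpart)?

Alveolar: /t/ ~ /tʼ/
Retroflex: /ʈ/ ~ /ʈʼ/
Uvular: /q/ ~ /qʼ/
Velar: only /kʼ/ (ejective); no plain partner.
So /kʼ/ is the unpaired segment.

/kʼ/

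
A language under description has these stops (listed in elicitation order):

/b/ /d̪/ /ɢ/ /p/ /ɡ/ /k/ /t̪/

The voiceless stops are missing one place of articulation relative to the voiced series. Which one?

place of articulation  voiceless  voiced  
bilabial          p         b       
dental            t̪        d̪      
velar             k         ɡ       
uvular            —         ɢ       
Every place of articulation has a voiceless member except uvular, where /q/ would be expected.

uvular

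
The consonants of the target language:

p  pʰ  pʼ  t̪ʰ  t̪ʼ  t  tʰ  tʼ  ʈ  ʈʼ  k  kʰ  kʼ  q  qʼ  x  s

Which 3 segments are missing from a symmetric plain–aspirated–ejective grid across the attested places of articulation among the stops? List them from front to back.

/t̪/, /ʈʰ/, /qʰ/

bilabial: plain /p/, aspirated /pʰ/, ejective /pʼ/.
dental: plain —, aspirated /t̪ʰ/, ejective /t̪ʼ/.
alveolar: plain /t/, aspirated /tʰ/, ejective /tʼ/.
retroflex: plain /ʈ/, aspirated —, ejective /ʈʼ/.
velar: plain /k/, aspirated /kʰ/, ejective /kʼ/.
uvular: plain /q/, aspirated —, ejective /qʼ/.
Gaps, from front to back: dental lacks plain (/t̪/); retroflex lacks aspirated (/ʈʰ/); uvular lacks aspirated (/qʰ/).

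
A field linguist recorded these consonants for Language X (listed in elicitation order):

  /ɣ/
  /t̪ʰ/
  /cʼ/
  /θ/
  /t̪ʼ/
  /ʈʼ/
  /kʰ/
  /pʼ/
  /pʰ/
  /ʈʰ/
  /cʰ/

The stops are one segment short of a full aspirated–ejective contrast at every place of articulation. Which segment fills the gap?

Aspirated: /pʰ/ (bilabial), /t̪ʰ/ (dental), /ʈʰ/ (retroflex), /cʰ/ (palatal), /kʰ/ (velar).
Ejective: /pʼ/ (bilabial), /t̪ʼ/ (dental), /ʈʼ/ (retroflex), /cʼ/ (palatal).
The velar row has no ejective member, so the gap is the ejective velar stop /kʼ/.

/kʼ/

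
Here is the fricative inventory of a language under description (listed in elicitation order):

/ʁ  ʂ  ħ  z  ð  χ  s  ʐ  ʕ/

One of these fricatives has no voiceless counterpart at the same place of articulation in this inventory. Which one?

/ð/

Alveolar: /s/ ~ /z/
Retroflex: /ʂ/ ~ /ʐ/
Uvular: /χ/ ~ /ʁ/
Pharyngeal: /ħ/ ~ /ʕ/
Dental: only /ð/ (voiced); no voiceless partner.
So /ð/ is the unpaired segment.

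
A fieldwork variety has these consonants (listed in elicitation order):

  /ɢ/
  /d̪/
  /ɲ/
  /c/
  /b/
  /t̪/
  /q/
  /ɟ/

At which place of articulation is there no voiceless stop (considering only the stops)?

Voiceless: /t̪/ (dental), /c/ (palatal), /q/ (uvular).
Voiced: /b/ (bilabial), /d̪/ (dental), /ɟ/ (palatal), /ɢ/ (uvular).
Every place of articulation has a voiceless member except bilabial, where /p/ would be expected.

bilabial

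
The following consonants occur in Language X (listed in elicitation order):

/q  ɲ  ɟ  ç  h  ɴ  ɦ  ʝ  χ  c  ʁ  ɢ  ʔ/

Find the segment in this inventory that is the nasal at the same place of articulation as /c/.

/ɲ/

/c/ is a voiceless palatal stop.
The nasal at the same place is a palatal nasal — in this inventory, /ɲ/.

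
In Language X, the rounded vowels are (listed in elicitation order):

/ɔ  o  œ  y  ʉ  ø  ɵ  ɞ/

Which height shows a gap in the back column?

high

Front: /y/ (high), /ø/ (high-mid), /œ/ (low-mid).
Central: /ʉ/ (high), /ɵ/ (high-mid), /ɞ/ (low-mid).
Back: /o/ (high-mid), /ɔ/ (low-mid).
Every height has a back member except high, where /u/ would be expected.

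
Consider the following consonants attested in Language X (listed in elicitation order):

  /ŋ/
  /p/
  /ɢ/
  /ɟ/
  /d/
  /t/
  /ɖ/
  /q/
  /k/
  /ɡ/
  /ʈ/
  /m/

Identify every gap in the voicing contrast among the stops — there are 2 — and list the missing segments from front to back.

/b/, /c/

Voiceless: /p/ (bilabial), /t/ (alveolar), /ʈ/ (retroflex), /k/ (velar), /q/ (uvular).
Voiced: /d/ (alveolar), /ɖ/ (retroflex), /ɟ/ (palatal), /ɡ/ (velar), /ɢ/ (uvular).
Gaps, from front to back: bilabial lacks voiced (/b/); palatal lacks voiceless (/c/).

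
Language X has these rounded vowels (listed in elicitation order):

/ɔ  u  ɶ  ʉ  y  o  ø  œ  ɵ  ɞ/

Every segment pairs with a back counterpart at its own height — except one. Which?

High: /y/ ~ /ʉ/ ~ /u/
High-mid: /ø/ ~ /ɵ/ ~ /o/
Low-mid: /œ/ ~ /ɞ/ ~ /ɔ/
Low: only /ɶ/ (front); no back partner.
So /ɶ/ is the unpaired segment.

/ɶ/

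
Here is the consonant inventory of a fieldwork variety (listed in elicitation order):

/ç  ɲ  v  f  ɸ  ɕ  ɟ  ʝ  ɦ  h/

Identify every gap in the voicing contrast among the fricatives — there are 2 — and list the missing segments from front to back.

/β/, /ʑ/

place of articulation  voiceless  voiced  
bilabial          ɸ         —       
labiodental       f         v       
alveolo-palatal   ɕ         —       
palatal           ç         ʝ       
glottal           h         ɦ       
Gaps, from front to back: bilabial lacks voiced (/β/); alveolo-palatal lacks voiced (/ʑ/).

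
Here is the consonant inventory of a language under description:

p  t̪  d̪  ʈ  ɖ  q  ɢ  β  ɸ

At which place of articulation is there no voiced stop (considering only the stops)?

bilabial: voiceless /p/, voiced —.
dental: voiceless /t̪/, voiced /d̪/.
retroflex: voiceless /ʈ/, voiced /ɖ/.
uvular: voiceless /q/, voiced /ɢ/.
Every place of articulation has a voiced member except bilabial, where /b/ would be expected.

bilabial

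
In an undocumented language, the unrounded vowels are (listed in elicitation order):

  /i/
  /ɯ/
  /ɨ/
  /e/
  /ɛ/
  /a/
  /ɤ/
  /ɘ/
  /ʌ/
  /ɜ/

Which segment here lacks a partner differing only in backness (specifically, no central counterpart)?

/a/

High: /i/ ~ /ɨ/ ~ /ɯ/
High-mid: /e/ ~ /ɘ/ ~ /ɤ/
Low-mid: /ɛ/ ~ /ɜ/ ~ /ʌ/
Low: only /a/ (front); no central partner.
So /a/ is the unpaired segment.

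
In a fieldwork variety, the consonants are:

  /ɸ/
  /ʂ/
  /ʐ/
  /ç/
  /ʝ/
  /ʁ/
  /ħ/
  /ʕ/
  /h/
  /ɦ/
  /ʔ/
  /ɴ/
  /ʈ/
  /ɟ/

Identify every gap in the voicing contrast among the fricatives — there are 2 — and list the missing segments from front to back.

Voiceless: /ɸ/ (bilabial), /ʂ/ (retroflex), /ç/ (palatal), /ħ/ (pharyngeal), /h/ (glottal).
Voiced: /ʐ/ (retroflex), /ʝ/ (palatal), /ʁ/ (uvular), /ʕ/ (pharyngeal), /ɦ/ (glottal).
Gaps, from front to back: bilabial lacks voiced (/β/); uvular lacks voiceless (/χ/).

/β/, /χ/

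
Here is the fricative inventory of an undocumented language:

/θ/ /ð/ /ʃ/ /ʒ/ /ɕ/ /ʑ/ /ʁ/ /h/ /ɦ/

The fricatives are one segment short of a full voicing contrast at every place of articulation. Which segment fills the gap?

place of articulation  voiceless  voiced  
dental            θ         ð       
postalveolar      ʃ         ʒ       
alveolo-palatal   ɕ         ʑ       
uvular            —         ʁ       
glottal           h         ɦ       
The uvular row has no voiceless member, so the gap is the voiceless uvular fricative /χ/.

/χ/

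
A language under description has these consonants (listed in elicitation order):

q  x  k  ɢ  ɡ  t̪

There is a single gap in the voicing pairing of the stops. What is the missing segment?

Voiceless: /t̪/ (dental), /k/ (velar), /q/ (uvular).
Voiced: /ɡ/ (velar), /ɢ/ (uvular).
The dental row has no voiced member, so the gap is the voiced dental stop /d̪/.

/d̪/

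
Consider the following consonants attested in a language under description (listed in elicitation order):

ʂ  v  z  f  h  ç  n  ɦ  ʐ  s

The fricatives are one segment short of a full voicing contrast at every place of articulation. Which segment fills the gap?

/ʝ/

place of articulation  voiceless  voiced  
labiodental       f         v       
alveolar          s         z       
retroflex         ʂ         ʐ       
palatal           ç         —       
glottal           h         ɦ       
The palatal row has no voiced member, so the gap is the voiced palatal fricative /ʝ/.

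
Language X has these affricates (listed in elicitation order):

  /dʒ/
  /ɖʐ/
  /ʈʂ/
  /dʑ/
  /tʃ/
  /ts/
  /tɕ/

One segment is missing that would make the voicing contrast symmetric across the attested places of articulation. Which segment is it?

/dz/

Voiceless: /ts/ (alveolar), /tʃ/ (postalveolar), /ʈʂ/ (retroflex), /tɕ/ (alveolo-palatal).
Voiced: /dʒ/ (postalveolar), /ɖʐ/ (retroflex), /dʑ/ (alveolo-palatal).
The alveolar row has no voiced member, so the gap is the voiced alveolar affricate /dz/.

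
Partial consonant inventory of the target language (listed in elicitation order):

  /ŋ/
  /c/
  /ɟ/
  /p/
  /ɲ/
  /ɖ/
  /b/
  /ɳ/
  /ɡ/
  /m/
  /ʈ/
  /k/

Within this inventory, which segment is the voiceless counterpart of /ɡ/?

/k/

/ɡ/ is a voiced velar stop.
The voiceless counterpart is a voiceless velar stop — in this inventory, /k/.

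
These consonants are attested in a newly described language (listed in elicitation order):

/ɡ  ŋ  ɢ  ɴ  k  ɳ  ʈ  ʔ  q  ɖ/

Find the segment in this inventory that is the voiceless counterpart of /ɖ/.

/ɖ/ is a voiced retroflex stop.
The voiceless counterpart is a voiceless retroflex stop — in this inventory, /ʈ/.

/ʈ/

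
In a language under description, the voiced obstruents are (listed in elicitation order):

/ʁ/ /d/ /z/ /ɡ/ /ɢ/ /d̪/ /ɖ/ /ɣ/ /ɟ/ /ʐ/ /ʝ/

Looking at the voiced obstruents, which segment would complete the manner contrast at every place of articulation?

/ð/

place of articulation  stop      fricative
dental            d̪        —       
alveolar          d         z       
retroflex         ɖ         ʐ       
palatal           ɟ         ʝ       
velar             ɡ         ɣ       
uvular            ɢ         ʁ       
The dental row has no fricative member, so the gap is the dental fricative /ð/.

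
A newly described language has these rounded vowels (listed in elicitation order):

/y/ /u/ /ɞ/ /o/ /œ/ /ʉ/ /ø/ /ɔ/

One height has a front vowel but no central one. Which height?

height            front     central   back    
high              y         ʉ         u       
high-mid          ø         —         o       
low-mid           œ         ɞ         ɔ       
Every height has a central member except high-mid, where /ɵ/ would be expected.

high-mid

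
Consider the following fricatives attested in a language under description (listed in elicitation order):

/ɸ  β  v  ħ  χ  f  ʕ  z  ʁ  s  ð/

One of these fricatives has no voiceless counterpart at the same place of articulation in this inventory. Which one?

/ð/

Bilabial: /ɸ/ ~ /β/
Labiodental: /f/ ~ /v/
Alveolar: /s/ ~ /z/
Uvular: /χ/ ~ /ʁ/
Pharyngeal: /ħ/ ~ /ʕ/
Dental: only /ð/ (voiced); no voiceless partner.
So /ð/ is the unpaired segment.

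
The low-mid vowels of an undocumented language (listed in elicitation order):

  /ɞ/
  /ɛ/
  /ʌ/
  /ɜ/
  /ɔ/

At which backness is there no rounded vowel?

backness          unrounded  rounded 
front             ɛ         —       
central           ɜ         ɞ       
back              ʌ         ɔ       
Every backness has a rounded member except front, where /œ/ would be expected.

front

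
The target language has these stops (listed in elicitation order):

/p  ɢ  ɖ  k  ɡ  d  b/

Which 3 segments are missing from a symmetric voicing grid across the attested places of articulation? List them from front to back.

place of articulation  voiceless  voiced  
bilabial          p         b       
alveolar          —         d       
retroflex         —         ɖ       
velar             k         ɡ       
uvular            —         ɢ       
Gaps, from front to back: alveolar lacks voiceless (/t/); retroflex lacks voiceless (/ʈ/); uvular lacks voiceless (/q/).

/t/, /ʈ/, /q/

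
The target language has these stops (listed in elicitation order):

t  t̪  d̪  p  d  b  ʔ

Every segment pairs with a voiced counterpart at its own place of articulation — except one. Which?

Bilabial: /p/ ~ /b/
Dental: /t̪/ ~ /d̪/
Alveolar: /t/ ~ /d/
Glottal: only /ʔ/ (voiceless); no voiced partner.
So /ʔ/ is the unpaired segment.

/ʔ/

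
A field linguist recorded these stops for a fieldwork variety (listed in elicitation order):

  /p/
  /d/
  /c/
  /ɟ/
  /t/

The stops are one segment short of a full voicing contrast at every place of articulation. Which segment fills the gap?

/b/

place of articulation  voiceless  voiced  
bilabial          p         —       
alveolar          t         d       
palatal           c         ɟ       
The bilabial row has no voiced member, so the gap is the voiced bilabial stop /b/.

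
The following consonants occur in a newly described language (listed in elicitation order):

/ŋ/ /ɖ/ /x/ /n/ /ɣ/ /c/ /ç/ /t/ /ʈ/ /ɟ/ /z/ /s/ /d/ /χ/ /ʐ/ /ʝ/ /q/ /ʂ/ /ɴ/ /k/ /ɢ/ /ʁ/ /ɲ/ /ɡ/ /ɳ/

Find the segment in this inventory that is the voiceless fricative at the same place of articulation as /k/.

/k/ is a voiceless velar stop.
The voiceless fricative at the same place is a voiceless velar fricative — in this inventory, /x/.

/x/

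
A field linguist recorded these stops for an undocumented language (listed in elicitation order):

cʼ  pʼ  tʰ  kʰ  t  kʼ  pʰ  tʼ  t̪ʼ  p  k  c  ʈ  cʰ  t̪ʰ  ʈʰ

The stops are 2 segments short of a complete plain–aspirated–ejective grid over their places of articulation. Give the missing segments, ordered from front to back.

/t̪/, /ʈʼ/

bilabial: plain /p/, aspirated /pʰ/, ejective /pʼ/.
dental: plain —, aspirated /t̪ʰ/, ejective /t̪ʼ/.
alveolar: plain /t/, aspirated /tʰ/, ejective /tʼ/.
retroflex: plain /ʈ/, aspirated /ʈʰ/, ejective —.
palatal: plain /c/, aspirated /cʰ/, ejective /cʼ/.
velar: plain /k/, aspirated /kʰ/, ejective /kʼ/.
Gaps, from front to back: dental lacks plain (/t̪/); retroflex lacks ejective (/ʈʼ/).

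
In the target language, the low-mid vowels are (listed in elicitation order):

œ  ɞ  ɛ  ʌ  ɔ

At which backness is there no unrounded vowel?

front: unrounded /ɛ/, rounded /œ/.
central: unrounded —, rounded /ɞ/.
back: unrounded /ʌ/, rounded /ɔ/.
Every backness has an unrounded member except central, where /ɜ/ would be expected.

central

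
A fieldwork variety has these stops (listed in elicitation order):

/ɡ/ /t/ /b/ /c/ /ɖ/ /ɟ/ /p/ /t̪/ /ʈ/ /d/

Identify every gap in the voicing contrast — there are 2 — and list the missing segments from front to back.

/d̪/, /k/

place of articulation  voiceless  voiced  
bilabial          p         b       
dental            t̪        —       
alveolar          t         d       
retroflex         ʈ         ɖ       
palatal           c         ɟ       
velar             —         ɡ       
Gaps, from front to back: dental lacks voiced (/d̪/); velar lacks voiceless (/k/).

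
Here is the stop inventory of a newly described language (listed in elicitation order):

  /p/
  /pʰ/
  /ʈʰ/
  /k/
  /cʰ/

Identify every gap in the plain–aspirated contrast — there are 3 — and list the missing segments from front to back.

/ʈ/, /c/, /kʰ/

bilabial: plain /p/, aspirated /pʰ/.
retroflex: plain —, aspirated /ʈʰ/.
palatal: plain —, aspirated /cʰ/.
velar: plain /k/, aspirated —.
Gaps, from front to back: retroflex lacks plain (/ʈ/); palatal lacks plain (/c/); velar lacks aspirated (/kʰ/).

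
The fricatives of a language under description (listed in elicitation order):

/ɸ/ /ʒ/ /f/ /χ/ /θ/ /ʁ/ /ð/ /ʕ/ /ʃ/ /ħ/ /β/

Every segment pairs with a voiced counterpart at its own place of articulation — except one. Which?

/f/

Bilabial: /ɸ/ ~ /β/
Dental: /θ/ ~ /ð/
Postalveolar: /ʃ/ ~ /ʒ/
Uvular: /χ/ ~ /ʁ/
Pharyngeal: /ħ/ ~ /ʕ/
Labiodental: only /f/ (voiceless); no voiced partner.
So /f/ is the unpaired segment.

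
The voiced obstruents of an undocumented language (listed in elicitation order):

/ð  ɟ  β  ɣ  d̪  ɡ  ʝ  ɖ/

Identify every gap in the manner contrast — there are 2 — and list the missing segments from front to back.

/b/, /ʐ/

place of articulation  stop      fricative
bilabial          —         β       
dental            d̪        ð       
retroflex         ɖ         —       
palatal           ɟ         ʝ       
velar             ɡ         ɣ       
Gaps, from front to back: bilabial lacks stop (/b/); retroflex lacks fricative (/ʐ/).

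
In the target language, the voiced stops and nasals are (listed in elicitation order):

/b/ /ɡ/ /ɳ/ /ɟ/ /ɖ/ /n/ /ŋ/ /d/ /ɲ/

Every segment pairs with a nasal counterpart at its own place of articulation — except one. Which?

/b/

Alveolar: /d/ ~ /n/
Retroflex: /ɖ/ ~ /ɳ/
Palatal: /ɟ/ ~ /ɲ/
Velar: /ɡ/ ~ /ŋ/
Bilabial: only /b/ (oral stop); no nasal partner.
So /b/ is the unpaired segment.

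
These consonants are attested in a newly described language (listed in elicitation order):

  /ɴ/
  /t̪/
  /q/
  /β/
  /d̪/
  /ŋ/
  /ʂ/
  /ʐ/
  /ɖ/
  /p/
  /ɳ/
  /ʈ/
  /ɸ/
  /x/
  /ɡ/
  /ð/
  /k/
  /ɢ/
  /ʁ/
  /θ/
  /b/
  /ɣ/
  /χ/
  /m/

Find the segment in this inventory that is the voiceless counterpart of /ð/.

/θ/

/ð/ is a voiced dental fricative.
The voiceless counterpart is a voiceless dental fricative — in this inventory, /θ/.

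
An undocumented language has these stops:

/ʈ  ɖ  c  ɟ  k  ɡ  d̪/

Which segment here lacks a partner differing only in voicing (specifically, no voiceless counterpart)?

Retroflex: /ʈ/ ~ /ɖ/
Palatal: /c/ ~ /ɟ/
Velar: /k/ ~ /ɡ/
Dental: only /d̪/ (voiced); no voiceless partner.
So /d̪/ is the unpaired segment.

/d̪/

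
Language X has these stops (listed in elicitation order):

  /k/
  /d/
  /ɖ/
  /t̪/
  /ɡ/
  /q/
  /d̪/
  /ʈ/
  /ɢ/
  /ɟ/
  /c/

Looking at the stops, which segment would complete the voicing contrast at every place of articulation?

place of articulation  voiceless  voiced  
dental            t̪        d̪      
alveolar          —         d       
retroflex         ʈ         ɖ       
palatal           c         ɟ       
velar             k         ɡ       
uvular            q         ɢ       
The alveolar row has no voiceless member, so the gap is the voiceless alveolar stop /t/.

/t/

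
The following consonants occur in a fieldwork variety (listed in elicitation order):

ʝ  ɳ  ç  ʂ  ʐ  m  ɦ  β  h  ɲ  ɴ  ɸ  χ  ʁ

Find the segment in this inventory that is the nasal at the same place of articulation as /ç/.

/ç/ is a voiceless palatal fricative.
The nasal at the same place is a palatal nasal — in this inventory, /ɲ/.

/ɲ/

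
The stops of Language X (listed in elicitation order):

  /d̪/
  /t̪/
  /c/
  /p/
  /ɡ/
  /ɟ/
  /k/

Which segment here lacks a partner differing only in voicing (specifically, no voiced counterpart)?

Dental: /t̪/ ~ /d̪/
Palatal: /c/ ~ /ɟ/
Velar: /k/ ~ /ɡ/
Bilabial: only /p/ (voiceless); no voiced partner.
So /p/ is the unpaired segment.

/p/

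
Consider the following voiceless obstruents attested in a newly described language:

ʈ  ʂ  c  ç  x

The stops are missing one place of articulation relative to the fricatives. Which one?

Stop: /ʈ/ (retroflex), /c/ (palatal).
Fricative: /ʂ/ (retroflex), /ç/ (palatal), /x/ (velar).
Every place of articulation has a stop member except velar, where /k/ would be expected.

velar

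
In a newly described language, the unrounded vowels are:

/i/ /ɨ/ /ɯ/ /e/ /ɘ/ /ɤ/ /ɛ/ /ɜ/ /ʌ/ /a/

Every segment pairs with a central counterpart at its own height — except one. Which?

High: /i/ ~ /ɨ/ ~ /ɯ/
High-mid: /e/ ~ /ɘ/ ~ /ɤ/
Low-mid: /ɛ/ ~ /ɜ/ ~ /ʌ/
Low: only /a/ (front); no central partner.
So /a/ is the unpaired segment.

/a/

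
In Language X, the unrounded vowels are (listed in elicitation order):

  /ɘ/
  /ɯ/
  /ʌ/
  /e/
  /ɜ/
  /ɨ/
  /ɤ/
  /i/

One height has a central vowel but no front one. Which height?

low-mid

high: front /i/, central /ɨ/, back /ɯ/.
high-mid: front /e/, central /ɘ/, back /ɤ/.
low-mid: front —, central /ɜ/, back /ʌ/.
Every height has a front member except low-mid, where /ɛ/ would be expected.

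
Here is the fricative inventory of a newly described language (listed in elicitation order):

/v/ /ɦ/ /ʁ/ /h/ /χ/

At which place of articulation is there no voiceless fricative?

labiodental

Voiceless: /χ/ (uvular), /h/ (glottal).
Voiced: /v/ (labiodental), /ʁ/ (uvular), /ɦ/ (glottal).
Every place of articulation has a voiceless member except labiodental, where /f/ would be expected.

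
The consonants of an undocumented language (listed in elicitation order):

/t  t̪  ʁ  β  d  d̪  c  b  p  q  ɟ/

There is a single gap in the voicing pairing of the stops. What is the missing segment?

bilabial: voiceless /p/, voiced /b/.
dental: voiceless /t̪/, voiced /d̪/.
alveolar: voiceless /t/, voiced /d/.
palatal: voiceless /c/, voiced /ɟ/.
uvular: voiceless /q/, voiced —.
The uvular row has no voiced member, so the gap is the voiced uvular stop /ɢ/.

/ɢ/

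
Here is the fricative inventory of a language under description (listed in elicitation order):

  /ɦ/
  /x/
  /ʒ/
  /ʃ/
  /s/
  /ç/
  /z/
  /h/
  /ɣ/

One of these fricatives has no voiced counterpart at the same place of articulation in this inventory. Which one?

Alveolar: /s/ ~ /z/
Postalveolar: /ʃ/ ~ /ʒ/
Velar: /x/ ~ /ɣ/
Glottal: /h/ ~ /ɦ/
Palatal: only /ç/ (voiceless); no voiced partner.
So /ç/ is the unpaired segment.

/ç/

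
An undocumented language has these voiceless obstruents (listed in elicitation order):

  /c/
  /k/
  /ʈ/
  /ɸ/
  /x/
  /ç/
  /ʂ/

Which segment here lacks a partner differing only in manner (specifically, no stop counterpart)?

/ɸ/

Retroflex: /ʈ/ ~ /ʂ/
Palatal: /c/ ~ /ç/
Velar: /k/ ~ /x/
Bilabial: only /ɸ/ (fricative); no stop partner.
So /ɸ/ is the unpaired segment.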